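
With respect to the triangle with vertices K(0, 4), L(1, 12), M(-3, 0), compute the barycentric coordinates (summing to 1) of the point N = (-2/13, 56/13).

Signed area of the reference triangle: [KLM] = ½·(0·(12−0) + 1·(0−4) + (-3)·(4−12)) = ½·(0 − 4 + 24) = 10.
[NLM] = ½·((-2/13)·(12−0) + 1·(0−(56/13)) + (-3)·(56/13−12)) = ½·(-24/13 − 56/13 + 300/13) = 110/13, so the K-coordinate is (110/13)/10 = 11/13.
[KNM] = ½·(0·(56/13−0) + (-2/13)·(0−4) + (-3)·(4−(56/13))) = ½·(0 + 8/13 + 12/13) = 10/13, so the L-coordinate is 1/13.
[KLN] = ½·(0·(12−(56/13)) + 1·(56/13−4) + (-2/13)·(4−12)) = ½·(0 + 4/13 + 16/13) = 10/13, so the M-coordinate is 1/13.
Check: 11/13 + 1/13 + 1/13 = 1.

(11/13, 1/13, 1/13)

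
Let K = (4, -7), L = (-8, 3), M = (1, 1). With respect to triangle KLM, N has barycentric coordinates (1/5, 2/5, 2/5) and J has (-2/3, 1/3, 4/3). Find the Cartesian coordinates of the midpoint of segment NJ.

(-3, 18/5)

Barycentric coordinates of the midpoint are the average: (-7/30, 11/30, 13/15).
Converting: (-7/30)·K + (11/30)·L + (13/15)·M = (-3, 18/5).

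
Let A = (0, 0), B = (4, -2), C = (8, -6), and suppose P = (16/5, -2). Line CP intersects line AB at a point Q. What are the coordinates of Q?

(2, -1)

Barycentric coordinates of P with respect to ABC: (2/5, 2/5, 1/5).
On side AB the C-coordinate is zero; dropping P's C-weight 1/5 and renormalizing the remaining 2/5 : 2/5 gives weights 1/2, 1/2 on A, B.
Q = (1/2)·(0, 0) + (1/2)·(4, -2) = (2, -1).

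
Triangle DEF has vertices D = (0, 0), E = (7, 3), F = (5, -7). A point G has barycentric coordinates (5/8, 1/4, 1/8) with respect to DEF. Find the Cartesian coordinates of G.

G = (5/8)·D + (1/4)·E + (1/8)·F.
x-coordinate: (5/8)·0 + (1/4)·7 + (1/8)·5 = 19/8.
y-coordinate: (5/8)·0 + (1/4)·3 + (1/8)·(-7) = -1/8.

(19/8, -1/8)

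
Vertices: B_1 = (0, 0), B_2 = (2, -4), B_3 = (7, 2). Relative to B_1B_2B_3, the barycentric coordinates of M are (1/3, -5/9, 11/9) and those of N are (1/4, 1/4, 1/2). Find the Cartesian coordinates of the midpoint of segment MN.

Barycentric coordinates of the midpoint are the average: (7/24, -11/72, 31/36).
Converting: (7/24)·B_1 + (-11/72)·B_2 + (31/36)·B_3 = (103/18, 7/3).

(103/18, 7/3)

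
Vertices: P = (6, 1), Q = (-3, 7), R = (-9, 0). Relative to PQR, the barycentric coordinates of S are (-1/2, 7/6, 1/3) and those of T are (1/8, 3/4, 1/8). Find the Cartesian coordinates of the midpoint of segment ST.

Barycentric coordinates of the midpoint are the average: (-3/16, 23/24, 11/48).
Converting: (-3/16)·P + (23/24)·Q + (11/48)·R = (-97/16, 313/48).

(-97/16, 313/48)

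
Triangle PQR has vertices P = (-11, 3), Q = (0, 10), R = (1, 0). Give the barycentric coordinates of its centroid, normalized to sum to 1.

(1/3, 1/3, 1/3)

The centroid is the average of the vertices, so each weight is 1/3.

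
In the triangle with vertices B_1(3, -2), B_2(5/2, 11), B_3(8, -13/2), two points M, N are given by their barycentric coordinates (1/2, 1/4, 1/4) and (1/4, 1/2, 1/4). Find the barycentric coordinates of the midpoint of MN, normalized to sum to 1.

(3/8, 3/8, 1/4)

Since both coordinate triples sum to 1, the midpoint's barycentrics are the componentwise average.
(1/2+1/4)/2 = 3/8; similarly 3/8 and 1/4.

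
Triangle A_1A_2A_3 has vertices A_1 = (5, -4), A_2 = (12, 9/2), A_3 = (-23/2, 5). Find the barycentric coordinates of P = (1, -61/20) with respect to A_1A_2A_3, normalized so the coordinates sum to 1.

Signed area of the reference triangle: [A_1A_2A_3] = ½·(5·(9/2−5) + 12·(5−(-4)) + (-23/2)·(-4−(9/2))) = ½·(-5/2 + 108 + 391/4) = 813/8.
[PA_2A_3] = ½·(1·(9/2−5) + 12·(5−(-61/20)) + (-23/2)·(-61/20−(9/2))) = ½·(-1/2 + 483/5 + 3473/40) = 7317/80, so the A_1-coordinate is (7317/80)/(813/8) = 9/10.
[A_1PA_3] = ½·(5·(-61/20−5) + 1·(5−(-4)) + (-23/2)·(-4−(-61/20))) = ½·(-161/4 + 9 + 437/40) = -813/80, so the A_2-coordinate is -1/10.
[A_1A_2P] = ½·(5·(9/2−(-61/20)) + 12·(-61/20−(-4)) + 1·(-4−(9/2))) = ½·(151/4 + 57/5 − 17/2) = 813/40, so the A_3-coordinate is 1/5.

(9/10, -1/10, 1/5)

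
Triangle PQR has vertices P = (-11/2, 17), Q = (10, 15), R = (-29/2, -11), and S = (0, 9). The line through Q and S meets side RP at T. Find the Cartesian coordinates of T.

Barycentric coordinates of S with respect to PQR: (1/4, 1/2, 1/4).
On side RP the Q-coordinate is zero; dropping S's Q-weight 1/2 and renormalizing the remaining 1/4 : 1/4 gives weights 1/2, 1/2 on R, P.
T = (1/2)·(-29/2, -11) + (1/2)·(-11/2, 17) = (-10, 3).

(-10, 3)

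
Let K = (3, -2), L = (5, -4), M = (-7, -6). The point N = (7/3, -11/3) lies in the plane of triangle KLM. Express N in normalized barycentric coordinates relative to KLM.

Signed area of the reference triangle: [KLM] = ½·(3·(-4−(-6)) + 5·(-6−(-2)) + (-7)·(-2−(-4))) = ½·(6 − 20 − 14) = -14.
[NLM] = ½·((7/3)·(-4−(-6)) + 5·(-6−(-11/3)) + (-7)·(-11/3−(-4))) = ½·(14/3 − 35/3 − 7/3) = -14/3, so the K-coordinate is (-14/3)/(-14) = 1/3.
[KNM] = ½·(3·(-11/3−(-6)) + (7/3)·(-6−(-2)) + (-7)·(-2−(-11/3))) = ½·(7 − 28/3 − 35/3) = -7, so the L-coordinate is 1/2.
[KLN] = ½·(3·(-4−(-11/3)) + 5·(-11/3−(-2)) + (7/3)·(-2−(-4))) = ½·(-1 − 25/3 + 14/3) = -7/3, so the M-coordinate is 1/6.

(1/3, 1/2, 1/6)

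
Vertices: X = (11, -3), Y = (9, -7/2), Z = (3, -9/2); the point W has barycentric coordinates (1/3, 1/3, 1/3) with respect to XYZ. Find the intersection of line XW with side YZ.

(6, -4)

Line XW meets YZ where the X-coordinate vanishes; zeroing W's X-weight and renormalizing leaves Y, Z-weights 1/3 : 1/3 → (1/2, 1/2).
So V = (1/2)·Y + (1/2)·Z = (6, -4).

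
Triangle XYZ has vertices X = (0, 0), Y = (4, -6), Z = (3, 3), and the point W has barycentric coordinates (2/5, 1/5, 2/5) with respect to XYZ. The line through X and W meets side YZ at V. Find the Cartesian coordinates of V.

Line XW meets YZ where the X-coordinate vanishes; zeroing W's X-weight and renormalizing leaves Y, Z-weights 1/5 : 2/5 → (1/3, 2/3).
So V = (1/3)·Y + (2/3)·Z = (10/3, 0).

(10/3, 0)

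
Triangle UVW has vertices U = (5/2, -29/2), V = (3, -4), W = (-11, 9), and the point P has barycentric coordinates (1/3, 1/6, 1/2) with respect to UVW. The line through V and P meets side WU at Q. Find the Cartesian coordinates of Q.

Line VP meets WU where the V-coordinate vanishes; zeroing P's V-weight and renormalizing leaves W, U-weights 1/2 : 1/3 → (3/5, 2/5).
So Q = (3/5)·W + (2/5)·U = (-28/5, -2/5).

(-28/5, -2/5)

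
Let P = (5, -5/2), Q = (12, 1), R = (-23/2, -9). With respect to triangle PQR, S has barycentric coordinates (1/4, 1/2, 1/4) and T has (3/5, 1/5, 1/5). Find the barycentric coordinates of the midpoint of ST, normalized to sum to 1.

(17/40, 7/20, 9/40)

Since both coordinate triples sum to 1, the midpoint's barycentrics are the componentwise average.
(1/4+3/5)/2 = 17/40; similarly 7/20 and 9/40.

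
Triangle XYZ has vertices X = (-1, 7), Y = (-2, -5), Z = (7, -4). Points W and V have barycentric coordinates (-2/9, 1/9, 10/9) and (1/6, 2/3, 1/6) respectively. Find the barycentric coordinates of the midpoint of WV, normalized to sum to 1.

Since both coordinate triples sum to 1, the midpoint's barycentrics are the componentwise average.
(-2/9+1/6)/2 = -1/36; similarly 7/18 and 23/36.

(-1/36, 7/18, 23/36)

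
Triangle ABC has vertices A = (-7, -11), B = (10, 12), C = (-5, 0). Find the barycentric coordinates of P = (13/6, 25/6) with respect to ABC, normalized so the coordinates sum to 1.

(1/6, 1/2, 1/3)

Signed area of the reference triangle: [ABC] = ½·((-7)·(12−0) + 10·(0−(-11)) + (-5)·(-11−12)) = ½·(-84 + 110 + 115) = 141/2.
[PBC] = ½·((13/6)·(12−0) + 10·(0−(25/6)) + (-5)·(25/6−12)) = ½·(26 − 125/3 + 235/6) = 47/4, so the A-coordinate is (47/4)/(141/2) = 1/6.
[APC] = ½·((-7)·(25/6−0) + (13/6)·(0−(-11)) + (-5)·(-11−(25/6))) = ½·(-175/6 + 143/6 + 455/6) = 141/4, so the B-coordinate is 1/2.
[ABP] = ½·((-7)·(12−(25/6)) + 10·(25/6−(-11)) + (13/6)·(-11−12)) = ½·(-329/6 + 455/3 − 299/6) = 47/2, so the C-coordinate is 1/3.
Check: 1/6 + 1/2 + 1/3 = 1.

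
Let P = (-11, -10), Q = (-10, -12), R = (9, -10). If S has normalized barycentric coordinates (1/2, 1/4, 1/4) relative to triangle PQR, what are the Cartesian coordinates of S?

(-23/4, -21/2)

S = (1/2)·P + (1/4)·Q + (1/4)·R.
x-coordinate: (1/2)·(-11) + (1/4)·(-10) + (1/4)·9 = -23/4.
y-coordinate: (1/2)·(-10) + (1/4)·(-12) + (1/4)·(-10) = -21/2.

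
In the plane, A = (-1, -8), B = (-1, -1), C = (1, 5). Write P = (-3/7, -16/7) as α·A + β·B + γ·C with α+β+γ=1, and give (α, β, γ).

(3/7, 2/7, 2/7)

Signed area of the reference triangle: [ABC] = ½·((-1)·(-1−5) + (-1)·(5−(-8)) + 1·(-8−(-1))) = ½·(6 − 13 − 7) = -7.
[PBC] = ½·((-3/7)·(-1−5) + (-1)·(5−(-16/7)) + 1·(-16/7−(-1))) = ½·(18/7 − 51/7 − 9/7) = -3, so the A-coordinate is (-3)/(-7) = 3/7.
[APC] = ½·((-1)·(-16/7−5) + (-3/7)·(5−(-8)) + 1·(-8−(-16/7))) = ½·(51/7 − 39/7 − 40/7) = -2, so the B-coordinate is 2/7.
[ABP] = ½·((-1)·(-1−(-16/7)) + (-1)·(-16/7−(-8)) + (-3/7)·(-8−(-1))) = ½·(-9/7 − 40/7 + 3) = -2, so the C-coordinate is 2/7.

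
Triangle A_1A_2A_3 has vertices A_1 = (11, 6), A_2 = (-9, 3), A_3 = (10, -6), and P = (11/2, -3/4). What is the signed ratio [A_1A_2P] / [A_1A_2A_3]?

1/2

[A_1A_2A_3] = ½·(11·(3−(-6)) + (-9)·(-6−6) + 10·(6−3)) = ½·(99 + 108 + 30) = 237/2.
[A_1A_2P] = ½·(11·(3−(-3/4)) + (-9)·(-3/4−6) + (11/2)·(6−3)) = ½·(165/4 + 243/4 + 33/2) = 237/4, so the ratio is (237/4)/(237/2) = 1/2.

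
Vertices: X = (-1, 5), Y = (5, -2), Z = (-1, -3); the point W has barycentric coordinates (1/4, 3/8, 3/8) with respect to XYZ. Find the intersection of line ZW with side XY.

Line ZW meets XY where the Z-coordinate vanishes; zeroing W's Z-weight and renormalizing leaves X, Y-weights 1/4 : 3/8 → (2/5, 3/5).
So V = (2/5)·X + (3/5)·Y = (13/5, 4/5).

(13/5, 4/5)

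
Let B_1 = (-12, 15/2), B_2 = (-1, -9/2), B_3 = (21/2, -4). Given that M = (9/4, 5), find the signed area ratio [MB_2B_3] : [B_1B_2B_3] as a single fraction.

[B_1B_2B_3] = ½·((-12)·(-9/2−(-4)) + (-1)·(-4−(15/2)) + (21/2)·(15/2−(-9/2))) = ½·(6 + 23/2 + 126) = 287/4.
[MB_2B_3] = ½·((9/4)·(-9/2−(-4)) + (-1)·(-4−5) + (21/2)·(5−(-9/2))) = ½·(-9/8 + 9 + 399/4) = 861/16, so the ratio is (861/16)/(287/4) = 3/4.

3/4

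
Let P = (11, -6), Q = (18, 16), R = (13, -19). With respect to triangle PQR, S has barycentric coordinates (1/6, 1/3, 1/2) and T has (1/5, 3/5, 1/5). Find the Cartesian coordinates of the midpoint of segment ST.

Barycentric coordinates of the midpoint are the average: (11/60, 7/15, 7/20).
Converting: (11/60)·P + (7/15)·Q + (7/20)·R = (449/30, -17/60).

(449/30, -17/60)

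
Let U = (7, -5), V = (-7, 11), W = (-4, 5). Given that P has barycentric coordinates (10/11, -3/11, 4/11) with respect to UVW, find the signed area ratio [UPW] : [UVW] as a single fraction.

-3/11

The signed ratio [UPW]/[UVW] equals the barycentric coordinate of P at vertex V, which is -3/11.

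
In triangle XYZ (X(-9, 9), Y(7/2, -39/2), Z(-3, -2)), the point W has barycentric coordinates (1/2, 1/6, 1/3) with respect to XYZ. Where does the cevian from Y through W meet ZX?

Line YW meets ZX where the Y-coordinate vanishes; zeroing W's Y-weight and renormalizing leaves Z, X-weights 1/3 : 1/2 → (2/5, 3/5).
So V = (2/5)·Z + (3/5)·X = (-33/5, 23/5).

(-33/5, 23/5)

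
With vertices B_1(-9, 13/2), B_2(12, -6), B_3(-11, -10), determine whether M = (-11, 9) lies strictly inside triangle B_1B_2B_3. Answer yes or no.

Barycentric coordinates of M: (874/743, -76/743, -55/743).
The three coordinates are positive, negative, negative; a point is interior exactly when all three are positive.

no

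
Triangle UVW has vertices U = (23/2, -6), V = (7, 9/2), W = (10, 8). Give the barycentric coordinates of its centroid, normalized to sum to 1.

The centroid is the average of the vertices, so each weight is 1/3.

(1/3, 1/3, 1/3)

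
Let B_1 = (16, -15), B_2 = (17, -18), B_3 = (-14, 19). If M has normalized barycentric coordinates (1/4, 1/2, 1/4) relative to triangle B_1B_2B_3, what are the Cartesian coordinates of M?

M = (1/4)·B_1 + (1/2)·B_2 + (1/4)·B_3.
x-coordinate: (1/4)·16 + (1/2)·17 + (1/4)·(-14) = 9.
y-coordinate: (1/4)·(-15) + (1/2)·(-18) + (1/4)·19 = -8.

(9, -8)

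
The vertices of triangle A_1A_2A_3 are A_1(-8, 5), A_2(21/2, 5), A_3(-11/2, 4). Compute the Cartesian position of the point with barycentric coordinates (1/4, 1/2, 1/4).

P = (1/4)·A_1 + (1/2)·A_2 + (1/4)·A_3.
x-coordinate: (1/4)·(-8) + (1/2)·(21/2) + (1/4)·(-11/2) = 15/8.
y-coordinate: (1/4)·5 + (1/2)·5 + (1/4)·4 = 19/4.

(15/8, 19/4)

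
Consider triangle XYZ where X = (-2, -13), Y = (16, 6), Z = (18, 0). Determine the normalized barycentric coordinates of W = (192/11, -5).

(1/11, -7/11, 17/11)

Signed area of the reference triangle: [XYZ] = ½·((-2)·(6−0) + 16·(0−(-13)) + 18·(-13−6)) = ½·(-12 + 208 − 342) = -73.
[WYZ] = ½·((192/11)·(6−0) + 16·(0−(-5)) + 18·(-5−6)) = ½·(1152/11 + 80 − 198) = -73/11, so the X-coordinate is (-73/11)/(-73) = 1/11.
[XWZ] = ½·((-2)·(-5−0) + (192/11)·(0−(-13)) + 18·(-13−(-5))) = ½·(10 + 2496/11 − 144) = 511/11, so the Y-coordinate is -7/11.
[XYW] = ½·((-2)·(6−(-5)) + 16·(-5−(-13)) + (192/11)·(-13−6)) = ½·(-22 + 128 − 3648/11) = -1241/11, so the Z-coordinate is 17/11.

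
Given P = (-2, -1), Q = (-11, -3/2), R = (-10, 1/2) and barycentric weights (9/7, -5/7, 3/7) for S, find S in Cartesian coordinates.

(1, 0)

S = (9/7)·P + (-5/7)·Q + (3/7)·R.
x-coordinate: (9/7)·(-2) + (-5/7)·(-11) + (3/7)·(-10) = 1.
y-coordinate: (9/7)·(-1) + (-5/7)·(-3/2) + (3/7)·(1/2) = 0.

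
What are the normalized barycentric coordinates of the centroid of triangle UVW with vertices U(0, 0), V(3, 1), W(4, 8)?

The centroid is the average of the vertices, so each weight is 1/3.

(1/3, 1/3, 1/3)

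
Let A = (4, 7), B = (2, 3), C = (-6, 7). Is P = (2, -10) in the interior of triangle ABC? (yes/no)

Barycentric coordinates of P: (-13/5, 17/4, -13/20).
The three coordinates are negative, positive, negative; a point is interior exactly when all three are positive.

no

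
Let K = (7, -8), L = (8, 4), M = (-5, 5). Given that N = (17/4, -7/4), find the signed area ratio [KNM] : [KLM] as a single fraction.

[KLM] = ½·(7·(4−5) + 8·(5−(-8)) + (-5)·(-8−4)) = ½·(-7 + 104 + 60) = 157/2.
[KNM] = ½·(7·(-7/4−5) + (17/4)·(5−(-8)) + (-5)·(-8−(-7/4))) = ½·(-189/4 + 221/4 + 125/4) = 157/8, so the ratio is (157/8)/(157/2) = 1/4.

1/4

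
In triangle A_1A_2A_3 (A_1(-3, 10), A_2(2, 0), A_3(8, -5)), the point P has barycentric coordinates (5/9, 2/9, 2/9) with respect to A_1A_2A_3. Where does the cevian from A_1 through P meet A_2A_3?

Line A_1P meets A_2A_3 where the A_1-coordinate vanishes; zeroing P's A_1-weight and renormalizing leaves A_2, A_3-weights 2/9 : 2/9 → (1/2, 1/2).
So Q = (1/2)·A_2 + (1/2)·A_3 = (5, -5/2).

(5, -5/2)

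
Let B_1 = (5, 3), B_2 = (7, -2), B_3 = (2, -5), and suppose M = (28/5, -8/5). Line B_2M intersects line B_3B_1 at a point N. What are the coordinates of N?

(7/2, -1)

Barycentric coordinates of M with respect to B_1B_2B_3: (1/5, 3/5, 1/5).
On side B_3B_1 the B_2-coordinate is zero; dropping M's B_2-weight 3/5 and renormalizing the remaining 1/5 : 1/5 gives weights 1/2, 1/2 on B_3, B_1.
N = (1/2)·(2, -5) + (1/2)·(5, 3) = (7/2, -1).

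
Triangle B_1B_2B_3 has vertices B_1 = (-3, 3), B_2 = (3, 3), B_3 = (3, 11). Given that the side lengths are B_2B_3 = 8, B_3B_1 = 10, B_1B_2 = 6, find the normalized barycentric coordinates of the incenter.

The incenter has barycentric coordinates proportional to the opposite side lengths: (8 : 10 : 6).
Normalizing by 8+10+6 = 24 gives (1/3, 5/12, 1/4).

(1/3, 5/12, 1/4)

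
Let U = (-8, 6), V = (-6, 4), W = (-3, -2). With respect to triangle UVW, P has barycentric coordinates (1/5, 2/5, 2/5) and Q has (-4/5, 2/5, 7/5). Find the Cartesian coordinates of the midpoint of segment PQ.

Barycentric coordinates of the midpoint are the average: (-3/10, 2/5, 9/10).
Converting: (-3/10)·U + (2/5)·V + (9/10)·W = (-27/10, -2).

(-27/10, -2)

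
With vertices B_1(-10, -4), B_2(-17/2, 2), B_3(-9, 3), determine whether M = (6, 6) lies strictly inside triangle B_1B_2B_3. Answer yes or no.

no

Barycentric coordinates of M: (-11/3, 68/3, -18).
The three coordinates are negative, positive, negative; a point is interior exactly when all three are positive.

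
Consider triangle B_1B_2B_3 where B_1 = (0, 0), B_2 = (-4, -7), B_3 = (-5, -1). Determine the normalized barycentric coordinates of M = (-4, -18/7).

Signed area of the reference triangle: [B_1B_2B_3] = ½·(0·(-7−(-1)) + (-4)·(-1−0) + (-5)·(0−(-7))) = ½·(0 + 4 − 35) = -31/2.
[MB_2B_3] = ½·((-4)·(-7−(-1)) + (-4)·(-1−(-18/7)) + (-5)·(-18/7−(-7))) = ½·(24 − 44/7 − 155/7) = -31/14, so the B_1-coordinate is (-31/14)/(-31/2) = 1/7.
[B_1MB_3] = ½·(0·(-18/7−(-1)) + (-4)·(-1−0) + (-5)·(0−(-18/7))) = ½·(0 + 4 − 90/7) = -31/7, so the B_2-coordinate is 2/7.
[B_1B_2M] = ½·(0·(-7−(-18/7)) + (-4)·(-18/7−0) + (-4)·(0−(-7))) = ½·(0 + 72/7 − 28) = -62/7, so the B_3-coordinate is 4/7.
Check: 1/7 + 2/7 + 4/7 = 1.

(1/7, 2/7, 4/7)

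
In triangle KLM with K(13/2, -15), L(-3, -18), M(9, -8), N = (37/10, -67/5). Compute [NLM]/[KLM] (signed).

1/5

[KLM] = ½·((13/2)·(-18−(-8)) + (-3)·(-8−(-15)) + 9·(-15−(-18))) = ½·(-65 − 21 + 27) = -59/2.
[NLM] = ½·((37/10)·(-18−(-8)) + (-3)·(-8−(-67/5)) + 9·(-67/5−(-18))) = ½·(-37 − 81/5 + 207/5) = -59/10, so the ratio is (-59/10)/(-59/2) = 1/5.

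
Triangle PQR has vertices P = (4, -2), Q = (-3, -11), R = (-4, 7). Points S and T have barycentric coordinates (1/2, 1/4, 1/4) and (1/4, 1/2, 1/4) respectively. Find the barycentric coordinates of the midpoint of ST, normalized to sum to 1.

Since both coordinate triples sum to 1, the midpoint's barycentrics are the componentwise average.
(1/2+1/4)/2 = 3/8; similarly 3/8 and 1/4.

(3/8, 3/8, 1/4)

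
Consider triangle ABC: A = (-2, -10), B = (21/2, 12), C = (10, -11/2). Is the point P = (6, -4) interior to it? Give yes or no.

Barycentric coordinates of P: (283/831, 48/277, 404/831).
The three coordinates are positive, positive, positive; a point is interior exactly when all three are positive.

yes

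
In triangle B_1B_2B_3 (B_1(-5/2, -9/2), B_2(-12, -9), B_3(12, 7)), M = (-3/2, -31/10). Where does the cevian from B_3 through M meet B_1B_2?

(-39/8, -45/8)

Barycentric coordinates of M with respect to B_1B_2B_3: (3/5, 1/5, 1/5).
On side B_1B_2 the B_3-coordinate is zero; dropping M's B_3-weight 1/5 and renormalizing the remaining 3/5 : 1/5 gives weights 3/4, 1/4 on B_1, B_2.
N = (3/4)·(-5/2, -9/2) + (1/4)·(-12, -9) = (-39/8, -45/8).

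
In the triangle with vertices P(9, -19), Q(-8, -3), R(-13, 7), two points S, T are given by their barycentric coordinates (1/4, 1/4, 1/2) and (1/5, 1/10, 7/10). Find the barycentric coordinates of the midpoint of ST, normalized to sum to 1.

Since both coordinate triples sum to 1, the midpoint's barycentrics are the componentwise average.
(1/4+1/5)/2 = 9/40; similarly 7/40 and 3/5.

(9/40, 7/40, 3/5)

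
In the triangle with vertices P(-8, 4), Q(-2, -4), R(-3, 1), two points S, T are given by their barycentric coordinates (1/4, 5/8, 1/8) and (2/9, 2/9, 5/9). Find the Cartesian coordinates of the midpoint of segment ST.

(-541/144, -59/144)

Barycentric coordinates of the midpoint are the average: (17/72, 61/144, 49/144).
Converting: (17/72)·P + (61/144)·Q + (49/144)·R = (-541/144, -59/144).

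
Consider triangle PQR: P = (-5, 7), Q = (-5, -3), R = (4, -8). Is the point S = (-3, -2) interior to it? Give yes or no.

Barycentric coordinates of S: (19/90, 17/30, 2/9).
The three coordinates are positive, positive, positive; a point is interior exactly when all three are positive.

yes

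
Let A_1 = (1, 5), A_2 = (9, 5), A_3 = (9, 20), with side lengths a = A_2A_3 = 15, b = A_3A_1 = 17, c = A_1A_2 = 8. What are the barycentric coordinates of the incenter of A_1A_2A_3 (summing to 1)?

(3/8, 17/40, 1/5)

The incenter has barycentric coordinates proportional to the opposite side lengths: (15 : 17 : 8).
Normalizing by 15+17+8 = 40 gives (3/8, 17/40, 1/5).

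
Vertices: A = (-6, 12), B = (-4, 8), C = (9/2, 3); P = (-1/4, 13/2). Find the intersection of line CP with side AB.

(-5, 10)

Barycentric coordinates of P with respect to ABC: (1/4, 1/4, 1/2).
On side AB the C-coordinate is zero; dropping P's C-weight 1/2 and renormalizing the remaining 1/4 : 1/4 gives weights 1/2, 1/2 on A, B.
Q = (1/2)·(-6, 12) + (1/2)·(-4, 8) = (-5, 10).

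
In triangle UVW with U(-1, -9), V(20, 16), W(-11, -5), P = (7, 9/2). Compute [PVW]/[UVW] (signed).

1/4

[UVW] = ½·((-1)·(16−(-5)) + 20·(-5−(-9)) + (-11)·(-9−16)) = ½·(-21 + 80 + 275) = 167.
[PVW] = ½·(7·(16−(-5)) + 20·(-5−(9/2)) + (-11)·(9/2−16)) = ½·(147 − 190 + 253/2) = 167/4, so the ratio is (167/4)/167 = 1/4.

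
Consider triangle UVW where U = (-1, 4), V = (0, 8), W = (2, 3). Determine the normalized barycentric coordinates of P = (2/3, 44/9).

(2/9, 1/3, 4/9)

Signed area of the reference triangle: [UVW] = ½·((-1)·(8−3) + 0·(3−4) + 2·(4−8)) = ½·(-5 + 0 − 8) = -13/2.
[PVW] = ½·((2/3)·(8−3) + 0·(3−(44/9)) + 2·(44/9−8)) = ½·(10/3 + 0 − 56/9) = -13/9, so the U-coordinate is (-13/9)/(-13/2) = 2/9.
[UPW] = ½·((-1)·(44/9−3) + (2/3)·(3−4) + 2·(4−(44/9))) = ½·(-17/9 − 2/3 − 16/9) = -13/6, so the V-coordinate is 1/3.
[UVP] = ½·((-1)·(8−(44/9)) + 0·(44/9−4) + (2/3)·(4−8)) = ½·(-28/9 + 0 − 8/3) = -26/9, so the W-coordinate is 4/9.
Check: 2/9 + 1/3 + 4/9 = 1.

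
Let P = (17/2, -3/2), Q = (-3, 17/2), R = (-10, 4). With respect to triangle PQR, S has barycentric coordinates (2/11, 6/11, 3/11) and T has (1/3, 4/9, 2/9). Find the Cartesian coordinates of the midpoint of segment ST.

Barycentric coordinates of the midpoint are the average: (17/66, 49/99, 49/198).
Converting: (17/66)·P + (49/99)·Q + (49/198)·R = (-701/396, 635/132).

(-701/396, 635/132)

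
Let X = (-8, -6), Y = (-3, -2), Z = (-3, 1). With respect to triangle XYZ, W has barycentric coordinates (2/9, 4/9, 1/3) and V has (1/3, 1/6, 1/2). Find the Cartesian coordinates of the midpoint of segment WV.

Barycentric coordinates of the midpoint are the average: (5/18, 11/36, 5/12).
Converting: (5/18)·X + (11/36)·Y + (5/12)·Z = (-79/18, -67/36).

(-79/18, -67/36)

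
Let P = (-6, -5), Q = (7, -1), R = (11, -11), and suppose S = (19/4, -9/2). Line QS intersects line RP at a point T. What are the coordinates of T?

(5/2, -8)

Barycentric coordinates of S with respect to PQR: (1/4, 1/2, 1/4).
On side RP the Q-coordinate is zero; dropping S's Q-weight 1/2 and renormalizing the remaining 1/4 : 1/4 gives weights 1/2, 1/2 on R, P.
T = (1/2)·(11, -11) + (1/2)·(-6, -5) = (5/2, -8).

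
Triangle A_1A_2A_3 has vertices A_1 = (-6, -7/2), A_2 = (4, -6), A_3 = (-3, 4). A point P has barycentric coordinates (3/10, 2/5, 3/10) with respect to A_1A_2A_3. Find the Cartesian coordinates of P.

P = (3/10)·A_1 + (2/5)·A_2 + (3/10)·A_3.
x-coordinate: (3/10)·(-6) + (2/5)·4 + (3/10)·(-3) = -11/10.
y-coordinate: (3/10)·(-7/2) + (2/5)·(-6) + (3/10)·4 = -9/4.

(-11/10, -9/4)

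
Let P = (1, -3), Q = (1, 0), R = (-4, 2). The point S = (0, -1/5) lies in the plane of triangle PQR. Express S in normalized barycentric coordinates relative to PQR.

(1/5, 3/5, 1/5)

Signed area of the reference triangle: [PQR] = ½·(1·(0−2) + 1·(2−(-3)) + (-4)·(-3−0)) = ½·(-2 + 5 + 12) = 15/2.
[SQR] = ½·(0·(0−2) + 1·(2−(-1/5)) + (-4)·(-1/5−0)) = ½·(0 + 11/5 + 4/5) = 3/2, so the P-coordinate is (3/2)/(15/2) = 1/5.
[PSR] = ½·(1·(-1/5−2) + 0·(2−(-3)) + (-4)·(-3−(-1/5))) = ½·(-11/5 + 0 + 56/5) = 9/2, so the Q-coordinate is 3/5.
[PQS] = ½·(1·(0−(-1/5)) + 1·(-1/5−(-3)) + 0·(-3−0)) = ½·(1/5 + 14/5 + 0) = 3/2, so the R-coordinate is 1/5.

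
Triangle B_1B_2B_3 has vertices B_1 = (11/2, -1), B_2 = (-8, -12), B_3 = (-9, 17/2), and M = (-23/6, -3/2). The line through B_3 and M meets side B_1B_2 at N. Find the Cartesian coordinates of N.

(-5/4, -13/2)

Barycentric coordinates of M with respect to B_1B_2B_3: (1/3, 1/3, 1/3).
On side B_1B_2 the B_3-coordinate is zero; dropping M's B_3-weight 1/3 and renormalizing the remaining 1/3 : 1/3 gives weights 1/2, 1/2 on B_1, B_2.
N = (1/2)·(11/2, -1) + (1/2)·(-8, -12) = (-5/4, -13/2).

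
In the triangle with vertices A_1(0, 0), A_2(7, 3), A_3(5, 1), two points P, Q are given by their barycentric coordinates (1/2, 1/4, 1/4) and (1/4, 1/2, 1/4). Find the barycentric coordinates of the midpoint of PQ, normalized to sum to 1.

Since both coordinate triples sum to 1, the midpoint's barycentrics are the componentwise average.
(1/2+1/4)/2 = 3/8; similarly 3/8 and 1/4.

(3/8, 3/8, 1/4)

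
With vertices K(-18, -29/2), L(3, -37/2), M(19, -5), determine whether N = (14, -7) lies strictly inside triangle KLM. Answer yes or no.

yes

Barycentric coordinates of N: (71/695, 53/695, 571/695).
The three coordinates are positive, positive, positive; a point is interior exactly when all three are positive.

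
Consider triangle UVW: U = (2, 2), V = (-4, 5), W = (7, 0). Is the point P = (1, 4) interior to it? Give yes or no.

Barycentric coordinates of P: (-14/3, 8/3, 3).
The three coordinates are negative, positive, positive; a point is interior exactly when all three are positive.

no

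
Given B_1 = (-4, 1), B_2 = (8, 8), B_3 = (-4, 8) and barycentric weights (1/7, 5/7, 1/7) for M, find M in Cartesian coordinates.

(32/7, 7)

M = (1/7)·B_1 + (5/7)·B_2 + (1/7)·B_3.
x-coordinate: (1/7)·(-4) + (5/7)·8 + (1/7)·(-4) = 32/7.
y-coordinate: (1/7)·1 + (5/7)·8 + (1/7)·8 = 7.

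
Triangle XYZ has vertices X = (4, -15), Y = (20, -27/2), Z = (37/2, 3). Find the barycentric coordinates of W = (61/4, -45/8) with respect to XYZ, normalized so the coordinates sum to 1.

Signed area of the reference triangle: [XYZ] = ½·(4·(-27/2−3) + 20·(3−(-15)) + (37/2)·(-15−(-27/2))) = ½·(-66 + 360 − 111/4) = 1065/8.
[WYZ] = ½·((61/4)·(-27/2−3) + 20·(3−(-45/8)) + (37/2)·(-45/8−(-27/2))) = ½·(-2013/8 + 345/2 + 2331/16) = 1065/32, so the X-coordinate is (1065/32)/(1065/8) = 1/4.
[XWZ] = ½·(4·(-45/8−3) + (61/4)·(3−(-15)) + (37/2)·(-15−(-45/8))) = ½·(-69/2 + 549/2 − 2775/16) = 1065/32, so the Y-coordinate is 1/4.
[XYW] = ½·(4·(-27/2−(-45/8)) + 20·(-45/8−(-15)) + (61/4)·(-15−(-27/2))) = ½·(-63/2 + 375/2 − 183/8) = 1065/16, so the Z-coordinate is 1/2.
Check: 1/4 + 1/4 + 1/2 = 1.

(1/4, 1/4, 1/2)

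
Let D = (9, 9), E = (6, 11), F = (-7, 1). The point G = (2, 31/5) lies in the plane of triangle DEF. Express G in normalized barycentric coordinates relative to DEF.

Signed area of the reference triangle: [DEF] = ½·(9·(11−1) + 6·(1−9) + (-7)·(9−11)) = ½·(90 − 48 + 14) = 28.
[GEF] = ½·(2·(11−1) + 6·(1−(31/5)) + (-7)·(31/5−11)) = ½·(20 − 156/5 + 168/5) = 56/5, so the D-coordinate is (56/5)/28 = 2/5.
[DGF] = ½·(9·(31/5−1) + 2·(1−9) + (-7)·(9−(31/5))) = ½·(234/5 − 16 − 98/5) = 28/5, so the E-coordinate is 1/5.
[DEG] = ½·(9·(11−(31/5)) + 6·(31/5−9) + 2·(9−11)) = ½·(216/5 − 84/5 − 4) = 56/5, so the F-coordinate is 2/5.

(2/5, 1/5, 2/5)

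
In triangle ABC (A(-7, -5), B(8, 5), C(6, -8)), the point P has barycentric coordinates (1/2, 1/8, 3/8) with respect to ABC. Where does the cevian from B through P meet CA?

Line BP meets CA where the B-coordinate vanishes; zeroing P's B-weight and renormalizing leaves C, A-weights 3/8 : 1/2 → (3/7, 4/7).
So Q = (3/7)·C + (4/7)·A = (-10/7, -44/7).

(-10/7, -44/7)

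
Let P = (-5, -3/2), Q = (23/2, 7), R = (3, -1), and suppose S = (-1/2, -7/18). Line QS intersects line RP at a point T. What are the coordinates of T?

(-2, -21/16)

Barycentric coordinates of S with respect to PQR: (5/9, 1/9, 1/3).
On side RP the Q-coordinate is zero; dropping S's Q-weight 1/9 and renormalizing the remaining 1/3 : 5/9 gives weights 3/8, 5/8 on R, P.
T = (3/8)·(3, -1) + (5/8)·(-5, -3/2) = (-2, -21/16).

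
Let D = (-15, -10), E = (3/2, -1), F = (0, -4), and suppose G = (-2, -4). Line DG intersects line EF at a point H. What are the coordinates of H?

(3/5, -14/5)

Barycentric coordinates of G with respect to DEF: (1/6, 1/3, 1/2).
On side EF the D-coordinate is zero; dropping G's D-weight 1/6 and renormalizing the remaining 1/3 : 1/2 gives weights 2/5, 3/5 on E, F.
H = (2/5)·(3/2, -1) + (3/5)·(0, -4) = (3/5, -14/5).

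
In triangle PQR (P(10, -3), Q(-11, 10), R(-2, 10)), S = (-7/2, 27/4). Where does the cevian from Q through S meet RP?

(4, 7/2)

Barycentric coordinates of S with respect to PQR: (1/4, 1/2, 1/4).
On side RP the Q-coordinate is zero; dropping S's Q-weight 1/2 and renormalizing the remaining 1/4 : 1/4 gives weights 1/2, 1/2 on R, P.
T = (1/2)·(-2, 10) + (1/2)·(10, -3) = (4, 7/2).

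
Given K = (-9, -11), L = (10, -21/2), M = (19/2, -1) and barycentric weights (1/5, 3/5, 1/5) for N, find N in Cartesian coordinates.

N = (1/5)·K + (3/5)·L + (1/5)·M.
x-coordinate: (1/5)·(-9) + (3/5)·10 + (1/5)·(19/2) = 61/10.
y-coordinate: (1/5)·(-11) + (3/5)·(-21/2) + (1/5)·(-1) = -87/10.

(61/10, -87/10)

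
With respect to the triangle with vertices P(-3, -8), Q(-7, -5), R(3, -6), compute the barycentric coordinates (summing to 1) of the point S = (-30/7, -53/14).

(-4/7, 15/14, 1/2)

Signed area of the reference triangle: [PQR] = ½·((-3)·(-5−(-6)) + (-7)·(-6−(-8)) + 3·(-8−(-5))) = ½·(-3 − 14 − 9) = -13.
[SQR] = ½·((-30/7)·(-5−(-6)) + (-7)·(-6−(-53/14)) + 3·(-53/14−(-5))) = ½·(-30/7 + 31/2 + 51/14) = 52/7, so the P-coordinate is (52/7)/(-13) = -4/7.
[PSR] = ½·((-3)·(-53/14−(-6)) + (-30/7)·(-6−(-8)) + 3·(-8−(-53/14))) = ½·(-93/14 − 60/7 − 177/14) = -195/14, so the Q-coordinate is 15/14.
[PQS] = ½·((-3)·(-5−(-53/14)) + (-7)·(-53/14−(-8)) + (-30/7)·(-8−(-5))) = ½·(51/14 − 59/2 + 90/7) = -13/2, so the R-coordinate is 1/2.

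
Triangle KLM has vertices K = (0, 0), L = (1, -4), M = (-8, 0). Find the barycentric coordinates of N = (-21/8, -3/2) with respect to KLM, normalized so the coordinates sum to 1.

Signed area of the reference triangle: [KLM] = ½·(0·(-4−0) + 1·(0−0) + (-8)·(0−(-4))) = ½·(0 + 0 − 32) = -16.
[NLM] = ½·((-21/8)·(-4−0) + 1·(0−(-3/2)) + (-8)·(-3/2−(-4))) = ½·(21/2 + 3/2 − 20) = -4, so the K-coordinate is (-4)/(-16) = 1/4.
[KNM] = ½·(0·(-3/2−0) + (-21/8)·(0−0) + (-8)·(0−(-3/2))) = ½·(0 + 0 − 12) = -6, so the L-coordinate is 3/8.
[KLN] = ½·(0·(-4−(-3/2)) + 1·(-3/2−0) + (-21/8)·(0−(-4))) = ½·(0 − 3/2 − 21/2) = -6, so the M-coordinate is 3/8.

(1/4, 3/8, 3/8)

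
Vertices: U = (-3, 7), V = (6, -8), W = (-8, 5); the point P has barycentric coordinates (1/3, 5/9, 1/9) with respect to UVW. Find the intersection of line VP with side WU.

Line VP meets WU where the V-coordinate vanishes; zeroing P's V-weight and renormalizing leaves W, U-weights 1/9 : 1/3 → (1/4, 3/4).
So Q = (1/4)·W + (3/4)·U = (-17/4, 13/2).

(-17/4, 13/2)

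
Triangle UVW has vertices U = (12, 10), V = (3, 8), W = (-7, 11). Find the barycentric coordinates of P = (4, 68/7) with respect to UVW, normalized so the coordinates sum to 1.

Signed area of the reference triangle: [UVW] = ½·(12·(8−11) + 3·(11−10) + (-7)·(10−8)) = ½·(-36 + 3 − 14) = -47/2.
[PVW] = ½·(4·(8−11) + 3·(11−(68/7)) + (-7)·(68/7−8)) = ½·(-12 + 27/7 − 12) = -141/14, so the U-coordinate is (-141/14)/(-47/2) = 3/7.
[UPW] = ½·(12·(68/7−11) + 4·(11−10) + (-7)·(10−(68/7))) = ½·(-108/7 + 4 − 2) = -47/7, so the V-coordinate is 2/7.
[UVP] = ½·(12·(8−(68/7)) + 3·(68/7−10) + 4·(10−8)) = ½·(-144/7 − 6/7 + 8) = -47/7, so the W-coordinate is 2/7.
Check: 3/7 + 2/7 + 2/7 = 1.

(3/7, 2/7, 2/7)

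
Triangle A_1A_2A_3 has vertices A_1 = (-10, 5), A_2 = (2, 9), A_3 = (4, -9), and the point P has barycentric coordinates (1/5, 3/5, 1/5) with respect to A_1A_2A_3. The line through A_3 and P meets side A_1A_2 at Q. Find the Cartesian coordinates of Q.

(-1, 8)

Line A_3P meets A_1A_2 where the A_3-coordinate vanishes; zeroing P's A_3-weight and renormalizing leaves A_1, A_2-weights 1/5 : 3/5 → (1/4, 3/4).
So Q = (1/4)·A_1 + (3/4)·A_2 = (-1, 8).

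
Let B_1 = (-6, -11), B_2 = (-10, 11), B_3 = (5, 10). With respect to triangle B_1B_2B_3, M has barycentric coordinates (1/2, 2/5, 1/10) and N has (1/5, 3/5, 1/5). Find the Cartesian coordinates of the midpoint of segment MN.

Barycentric coordinates of the midpoint are the average: (7/20, 1/2, 3/20).
Converting: (7/20)·B_1 + (1/2)·B_2 + (3/20)·B_3 = (-127/20, 63/20).

(-127/20, 63/20)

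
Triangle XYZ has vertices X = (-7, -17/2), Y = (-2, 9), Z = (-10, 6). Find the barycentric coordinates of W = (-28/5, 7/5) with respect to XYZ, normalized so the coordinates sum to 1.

(2/5, 2/5, 1/5)

Signed area of the reference triangle: [XYZ] = ½·((-7)·(9−6) + (-2)·(6−(-17/2)) + (-10)·(-17/2−9)) = ½·(-21 − 29 + 175) = 125/2.
[WYZ] = ½·((-28/5)·(9−6) + (-2)·(6−(7/5)) + (-10)·(7/5−9)) = ½·(-84/5 − 46/5 + 76) = 25, so the X-coordinate is 25/(125/2) = 2/5.
[XWZ] = ½·((-7)·(7/5−6) + (-28/5)·(6−(-17/2)) + (-10)·(-17/2−(7/5))) = ½·(161/5 − 406/5 + 99) = 25, so the Y-coordinate is 2/5.
[XYW] = ½·((-7)·(9−(7/5)) + (-2)·(7/5−(-17/2)) + (-28/5)·(-17/2−9)) = ½·(-266/5 − 99/5 + 98) = 25/2, so the Z-coordinate is 1/5.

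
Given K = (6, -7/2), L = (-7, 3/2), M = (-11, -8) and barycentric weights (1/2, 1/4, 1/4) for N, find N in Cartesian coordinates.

(-3/2, -27/8)

N = (1/2)·K + (1/4)·L + (1/4)·M.
x-coordinate: (1/2)·6 + (1/4)·(-7) + (1/4)·(-11) = -3/2.
y-coordinate: (1/2)·(-7/2) + (1/4)·(3/2) + (1/4)·(-8) = -27/8.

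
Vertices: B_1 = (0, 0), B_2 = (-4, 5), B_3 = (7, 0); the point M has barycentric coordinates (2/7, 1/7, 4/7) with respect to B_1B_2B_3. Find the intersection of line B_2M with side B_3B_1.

(14/3, 0)

Line B_2M meets B_3B_1 where the B_2-coordinate vanishes; zeroing M's B_2-weight and renormalizing leaves B_3, B_1-weights 4/7 : 2/7 → (2/3, 1/3).
So N = (2/3)·B_3 + (1/3)·B_1 = (14/3, 0).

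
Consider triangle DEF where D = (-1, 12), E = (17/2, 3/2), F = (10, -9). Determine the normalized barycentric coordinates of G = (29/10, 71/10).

Signed area of the reference triangle: [DEF] = ½·((-1)·(3/2−(-9)) + (17/2)·(-9−12) + 10·(12−(3/2))) = ½·(-21/2 − 357/2 + 105) = -42.
[GEF] = ½·((29/10)·(3/2−(-9)) + (17/2)·(-9−(71/10)) + 10·(71/10−(3/2))) = ½·(609/20 − 2737/20 + 56) = -126/5, so the D-coordinate is (-126/5)/(-42) = 3/5.
[DGF] = ½·((-1)·(71/10−(-9)) + (29/10)·(-9−12) + 10·(12−(71/10))) = ½·(-161/10 − 609/10 + 49) = -14, so the E-coordinate is 1/3.
[DEG] = ½·((-1)·(3/2−(71/10)) + (17/2)·(71/10−12) + (29/10)·(12−(3/2))) = ½·(28/5 − 833/20 + 609/20) = -14/5, so the F-coordinate is 1/15.

(3/5, 1/3, 1/15)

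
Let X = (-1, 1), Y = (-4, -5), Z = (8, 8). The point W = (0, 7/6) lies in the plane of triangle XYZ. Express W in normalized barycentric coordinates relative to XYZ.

Signed area of the reference triangle: [XYZ] = ½·((-1)·(-5−8) + (-4)·(8−1) + 8·(1−(-5))) = ½·(13 − 28 + 48) = 33/2.
[WYZ] = ½·(0·(-5−8) + (-4)·(8−(7/6)) + 8·(7/6−(-5))) = ½·(0 − 82/3 + 148/3) = 11, so the X-coordinate is 11/(33/2) = 2/3.
[XWZ] = ½·((-1)·(7/6−8) + 0·(8−1) + 8·(1−(7/6))) = ½·(41/6 + 0 − 4/3) = 11/4, so the Y-coordinate is 1/6.
[XYW] = ½·((-1)·(-5−(7/6)) + (-4)·(7/6−1) + 0·(1−(-5))) = ½·(37/6 − 2/3 + 0) = 11/4, so the Z-coordinate is 1/6.
Check: 2/3 + 1/6 + 1/6 = 1.

(2/3, 1/6, 1/6)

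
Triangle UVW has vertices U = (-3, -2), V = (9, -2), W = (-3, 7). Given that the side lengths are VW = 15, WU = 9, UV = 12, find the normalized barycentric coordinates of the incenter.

The incenter has barycentric coordinates proportional to the opposite side lengths: (15 : 9 : 12).
Normalizing by 15+9+12 = 36 gives (5/12, 1/4, 1/3).

(5/12, 1/4, 1/3)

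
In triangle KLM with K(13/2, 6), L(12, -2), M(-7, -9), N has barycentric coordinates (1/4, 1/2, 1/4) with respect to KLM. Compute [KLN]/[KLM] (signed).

1/4

The signed ratio [KLN]/[KLM] equals the barycentric coordinate of N at vertex M, which is 1/4.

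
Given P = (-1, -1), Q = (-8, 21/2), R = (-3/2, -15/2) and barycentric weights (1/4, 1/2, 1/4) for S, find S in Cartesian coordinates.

(-37/8, 25/8)

S = (1/4)·P + (1/2)·Q + (1/4)·R.
x-coordinate: (1/4)·(-1) + (1/2)·(-8) + (1/4)·(-3/2) = -37/8.
y-coordinate: (1/4)·(-1) + (1/2)·(21/2) + (1/4)·(-15/2) = 25/8.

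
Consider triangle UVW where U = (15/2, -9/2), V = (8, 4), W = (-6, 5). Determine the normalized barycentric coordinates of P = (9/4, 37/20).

Signed area of the reference triangle: [UVW] = ½·((15/2)·(4−5) + 8·(5−(-9/2)) + (-6)·(-9/2−4)) = ½·(-15/2 + 76 + 51) = 239/4.
[PVW] = ½·((9/4)·(4−5) + 8·(5−(37/20)) + (-6)·(37/20−4)) = ½·(-9/4 + 126/5 + 129/10) = 717/40, so the U-coordinate is (717/40)/(239/4) = 3/10.
[UPW] = ½·((15/2)·(37/20−5) + (9/4)·(5−(-9/2)) + (-6)·(-9/2−(37/20))) = ½·(-189/8 + 171/8 + 381/10) = 717/40, so the V-coordinate is 3/10.
[UVP] = ½·((15/2)·(4−(37/20)) + 8·(37/20−(-9/2)) + (9/4)·(-9/2−4)) = ½·(129/8 + 254/5 − 153/8) = 239/10, so the W-coordinate is 2/5.

(3/10, 3/10, 2/5)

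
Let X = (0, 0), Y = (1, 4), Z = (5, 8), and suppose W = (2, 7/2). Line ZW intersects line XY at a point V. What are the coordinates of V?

Barycentric coordinates of W with respect to XYZ: (1/2, 1/8, 3/8).
On side XY the Z-coordinate is zero; dropping W's Z-weight 3/8 and renormalizing the remaining 1/2 : 1/8 gives weights 4/5, 1/5 on X, Y.
V = (4/5)·(0, 0) + (1/5)·(1, 4) = (1/5, 4/5).

(1/5, 4/5)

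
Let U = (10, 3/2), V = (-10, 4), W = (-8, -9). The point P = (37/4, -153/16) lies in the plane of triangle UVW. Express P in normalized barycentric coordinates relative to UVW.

Signed area of the reference triangle: [UVW] = ½·(10·(4−(-9)) + (-10)·(-9−(3/2)) + (-8)·(3/2−4)) = ½·(130 + 105 + 20) = 255/2.
[PVW] = ½·((37/4)·(4−(-9)) + (-10)·(-9−(-153/16)) + (-8)·(-153/16−4)) = ½·(481/4 − 45/8 + 217/2) = 1785/16, so the U-coordinate is (1785/16)/(255/2) = 7/8.
[UPW] = ½·(10·(-153/16−(-9)) + (37/4)·(-9−(3/2)) + (-8)·(3/2−(-153/16))) = ½·(-45/8 − 777/8 − 177/2) = -765/8, so the V-coordinate is -3/4.
[UVP] = ½·(10·(4−(-153/16)) + (-10)·(-153/16−(3/2)) + (37/4)·(3/2−4)) = ½·(1085/8 + 885/8 − 185/8) = 1785/16, so the W-coordinate is 7/8.
Check: 7/8 − 3/4 + 7/8 = 1.

(7/8, -3/4, 7/8)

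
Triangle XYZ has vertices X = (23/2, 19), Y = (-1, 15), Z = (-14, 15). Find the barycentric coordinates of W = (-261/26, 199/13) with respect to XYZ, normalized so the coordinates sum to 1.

(1/13, 2/13, 10/13)

Signed area of the reference triangle: [XYZ] = ½·((23/2)·(15−15) + (-1)·(15−19) + (-14)·(19−15)) = ½·(0 + 4 − 56) = -26.
[WYZ] = ½·((-261/26)·(15−15) + (-1)·(15−(199/13)) + (-14)·(199/13−15)) = ½·(0 + 4/13 − 56/13) = -2, so the X-coordinate is (-2)/(-26) = 1/13.
[XWZ] = ½·((23/2)·(199/13−15) + (-261/26)·(15−19) + (-14)·(19−(199/13))) = ½·(46/13 + 522/13 − 672/13) = -4, so the Y-coordinate is 2/13.
[XYW] = ½·((23/2)·(15−(199/13)) + (-1)·(199/13−19) + (-261/26)·(19−15)) = ½·(-46/13 + 48/13 − 522/13) = -20, so the Z-coordinate is 10/13.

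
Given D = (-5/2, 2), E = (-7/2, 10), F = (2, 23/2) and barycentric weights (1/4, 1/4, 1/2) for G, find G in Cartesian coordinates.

G = (1/4)·D + (1/4)·E + (1/2)·F.
x-coordinate: (1/4)·(-5/2) + (1/4)·(-7/2) + (1/2)·2 = -1/2.
y-coordinate: (1/4)·2 + (1/4)·10 + (1/2)·(23/2) = 35/4.

(-1/2, 35/4)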